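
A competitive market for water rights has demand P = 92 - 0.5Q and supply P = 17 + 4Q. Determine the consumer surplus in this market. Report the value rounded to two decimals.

69.44

Set 92 - 0.5Q = 17 + 4Q, which gives 75 = 4.5Q, so Q* = 16.6667 and P* = 92 - 0.5(16.6667) = 83.6667.
The demand choke price is 92, so CS = (1/2)(Q*)(92 - P*) = (1/2)(16.6667)(8.3333) = 69.4444.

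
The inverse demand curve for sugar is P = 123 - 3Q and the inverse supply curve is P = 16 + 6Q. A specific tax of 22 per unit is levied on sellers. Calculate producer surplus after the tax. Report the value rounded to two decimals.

Without the tax, 123 - 3Q = 16 + 6Q so Q* = 11.8889 and P* = 87.3333.
With the tax, sellers need 22 more per unit: 123 - 3Q = 16 + 6Q + 22, so Q_t = 9.4444. Buyers pay P_b = 94.6667; sellers receive P_s = P_b - 22 = 72.6667.
Producer surplus is the triangle above supply below P_s: (1/2)(9.4444)(72.6667 - 16) = 267.5926.

267.59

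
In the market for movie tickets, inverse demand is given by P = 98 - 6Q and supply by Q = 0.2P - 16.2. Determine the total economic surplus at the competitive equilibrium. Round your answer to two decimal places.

Rewriting supply in inverse form: P = 81 + 5Q.
Set 98 - 6Q = 81 + 5Q, which gives 17 = 11Q, so Q* = 1.5455 and P* = 98 - 6(1.5455) = 88.7273.
Total surplus is the full triangle between the curves from 0 to Q*: (1/2)(1.5455)(98 - 81) = 13.1364.

13.14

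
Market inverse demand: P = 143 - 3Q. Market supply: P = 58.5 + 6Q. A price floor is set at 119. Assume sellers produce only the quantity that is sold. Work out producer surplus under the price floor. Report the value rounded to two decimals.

292.00

Free-market equilibrium: 143 - 3Q = 58.5 + 6Q gives Q* = 9.3889, P* = 114.8333.
At P = 119, buyers demand (143 - 119)/3 = 8 while sellers would supply more, so the quantity traded is 8 at price 119.
The supply price at Q = 8 is 106.5. PS is the trapezoid between 119 and supply over [0, 8]: (1/2)[(119 - 58.5) + (119 - 106.5)](8) = 292.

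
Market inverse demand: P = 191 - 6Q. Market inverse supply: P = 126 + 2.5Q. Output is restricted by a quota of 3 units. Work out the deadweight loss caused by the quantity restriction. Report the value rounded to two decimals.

91.78

Unrestricted equilibrium: Q* = (191 - 126)/(6 + 2.5) = 7.6471.
At Q = 3 the demand price is 191 - 6(3) = 173 and the supply price is 126 + 2.5(3) = 133.5.
DWL = (1/2)(gap between curves at 3) x (Q* - 3) = (1/2)(39.5)(4.6471) = 91.7794.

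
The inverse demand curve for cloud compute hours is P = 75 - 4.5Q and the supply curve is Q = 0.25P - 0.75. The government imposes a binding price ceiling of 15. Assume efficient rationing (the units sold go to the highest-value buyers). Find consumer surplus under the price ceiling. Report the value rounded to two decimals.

Rewriting supply in inverse form: P = 3 + 4Q.
Without the control, 75 - 4.5Q = 3 + 4Q so Q* = 8.4706 and P* = 36.8824.
At the ceiling price 15, quantity supplied is (15 - 3)/4 = 3; supply is the short side, so Q = 3 trades at P = 15.
The demand price at Q = 3 is 61.5. CS is the trapezoid between demand and 15 over [0, 3]: (1/2)[(75 - 15) + (61.5 - 15)](3) = 159.75.

159.75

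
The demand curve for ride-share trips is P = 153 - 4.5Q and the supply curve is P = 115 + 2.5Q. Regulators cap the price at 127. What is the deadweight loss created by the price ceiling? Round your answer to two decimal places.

Without the control, 153 - 4.5Q = 115 + 2.5Q so Q* = 5.4286 and P* = 128.5714.
At the ceiling price 127, quantity supplied is (127 - 115)/2.5 = 4.8; supply is the short side, so Q = 4.8 trades at P = 127.
The lost-trades triangle has base Q* - 4.8 = 0.6286 and height equal to the gap between the curves at Q = 4.8, which is 131.4 - 127 = 4.4. DWL = (1/2)(0.6286)(4.4) = 1.3829.

1.38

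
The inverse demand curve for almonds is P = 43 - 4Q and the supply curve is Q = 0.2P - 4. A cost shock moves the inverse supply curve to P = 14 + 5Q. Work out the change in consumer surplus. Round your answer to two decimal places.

Rewriting supply in inverse form: P = 20 + 5Q.
Initial equilibrium: Q_0 = 2.5556, P_0 = 32.7778; CS_0 = (1/2)(2.5556)(10.2222) = 13.0617, PS_0 = (1/2)(2.5556)(12.7778) = 16.3272.
New equilibrium: 43 - 4Q = 14 + 5Q gives Q_1 = 3.2222, P_1 = 30.1111; CS_1 = 20.7654, PS_1 = 25.9568.
Change in consumer surplus = 20.7654 - 13.0617 = 7.7037.

7.70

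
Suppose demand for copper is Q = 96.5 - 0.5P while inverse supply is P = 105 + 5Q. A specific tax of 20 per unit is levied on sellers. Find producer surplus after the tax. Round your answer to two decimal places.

Rewriting demand in inverse form: P = 193 - 2Q.
Pre-tax equilibrium: 193 - 2Q = 105 + 5Q gives Q* = 12.5714, P* = 167.8571.
A tax on sellers shifts supply up by 20: 193 - 2Q = 105 + 5Q + 20, so Q_t = 9.7143. Buyers pay P_b = 173.5714; sellers receive P_s = P_b - 20 = 153.5714.
PS = (1/2)(Q_t)(P_s - 105) = (1/2)(9.7143)(48.5714) = 235.9184.

235.92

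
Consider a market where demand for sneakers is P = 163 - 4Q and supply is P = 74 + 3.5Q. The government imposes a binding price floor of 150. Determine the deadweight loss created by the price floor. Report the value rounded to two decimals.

Without the control, 163 - 4Q = 74 + 3.5Q so Q* = 11.8667 and P* = 115.5333.
At P = 150, buyers demand (163 - 150)/4 = 3.25 while sellers would supply more, so the quantity traded is 3.25 at price 150.
At Q = 3.25 the demand price is 150 and the supply price is 85.375. Deadweight loss is the triangle between the curves from 3.25 to 11.8667: (1/2)(150 - 85.375)(11.8667 - 3.25) = 278.426.

278.43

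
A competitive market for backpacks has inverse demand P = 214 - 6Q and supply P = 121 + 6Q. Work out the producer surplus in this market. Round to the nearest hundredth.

180.19

Equilibrium: 214 - 6Q = 121 + 6Q, so Q* = 7.75 and P* = 167.5.
Producer surplus is the triangle above supply below P*: (1/2)(7.75)(167.5 - 121) = (1/2)(7.75)(46.5) = 180.1875.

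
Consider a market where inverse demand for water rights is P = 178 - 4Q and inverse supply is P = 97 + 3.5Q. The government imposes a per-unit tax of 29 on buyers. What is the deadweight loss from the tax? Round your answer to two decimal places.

Pre-tax equilibrium: 178 - 4Q = 97 + 3.5Q gives Q* = 10.8, P* = 134.8.
A tax on buyers shifts demand down by 29: (178 - 29) - 4Q = 97 + 3.5Q, so Q_t = 6.9333. Buyers pay P_b = 150.2667; sellers receive P_s = P_b - 29 = 121.2667.
Deadweight loss is the triangle between the curves from Q_t to Q*: (1/2)(10.8 - 6.9333)(29) = 56.0667.

56.07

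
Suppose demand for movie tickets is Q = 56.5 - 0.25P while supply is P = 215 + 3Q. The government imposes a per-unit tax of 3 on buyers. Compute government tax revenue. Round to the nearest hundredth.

3.43

Rewriting demand in inverse form: P = 226 - 4Q.
Pre-tax equilibrium: 226 - 4Q = 215 + 3Q gives Q* = 1.5714, P* = 219.7143.
A tax on buyers shifts demand down by 3: (226 - 3) - 4Q = 215 + 3Q, so Q_t = 1.1429. Buyers pay P_b = 221.4286; sellers receive P_s = P_b - 3 = 218.4286.
Tax revenue = t x Q_t = 3 x 1.1429 = 3.4286.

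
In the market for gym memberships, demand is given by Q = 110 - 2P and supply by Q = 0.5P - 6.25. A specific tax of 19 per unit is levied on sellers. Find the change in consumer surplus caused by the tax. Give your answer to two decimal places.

Rewriting demand in inverse form: P = 55 - 0.5Q.
Rewriting supply in inverse form: P = 12.5 + 2Q.
Pre-tax equilibrium: 55 - 0.5Q = 12.5 + 2Q gives Q* = 17, P* = 46.5.
With the tax, sellers need 19 more per unit: 55 - 0.5Q = 12.5 + 2Q + 19, so Q_t = 9.4. Buyers pay P_b = 50.3; sellers receive P_s = P_b - 19 = 31.3.
CS falls from (1/2)(17)(8.5) = 72.25 to (1/2)(9.4)(4.7) = 22.09, a change of -50.16.

-50.16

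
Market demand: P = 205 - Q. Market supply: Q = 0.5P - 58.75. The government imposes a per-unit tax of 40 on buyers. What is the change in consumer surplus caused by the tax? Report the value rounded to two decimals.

-300.00

Rewriting supply in inverse form: P = 117.5 + 2Q.
Pre-tax equilibrium: 205 - Q = 117.5 + 2Q gives Q* = 29.1667, P* = 175.8333.
With the tax, buyers' net willingness to pay falls by 40: (205 - 40) - Q = 117.5 + 2Q, so Q_t = 15.8333. Buyers pay P_b = 189.1667; sellers receive P_s = P_b - 40 = 149.1667.
Consumers lose the trapezoid between P* and P_b out to Q_t plus the triangle from Q_t to Q*: change in CS = 125.3472 - 425.3472 = -300.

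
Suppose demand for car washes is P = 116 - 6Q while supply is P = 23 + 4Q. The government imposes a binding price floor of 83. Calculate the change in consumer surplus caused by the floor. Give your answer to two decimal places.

Free-market equilibrium: 116 - 6Q = 23 + 4Q gives Q* = 9.3, P* = 60.2.
At the floor price 83, quantity demanded is (116 - 83)/6 = 5.5; demand is the short side, so Q = 5.5 trades at P = 83.
CS goes from (1/2)(9.3)(55.8) = 259.47 to 90.75 (computed as (116 - 83)(5.5) - (1/2)(6)(5.5)^2), a change of -168.72.

-168.72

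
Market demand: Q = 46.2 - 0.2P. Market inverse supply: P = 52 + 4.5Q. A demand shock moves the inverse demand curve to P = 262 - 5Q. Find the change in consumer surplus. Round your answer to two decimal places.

334.04

Rewriting demand in inverse form: P = 231 - 5Q.
Initial equilibrium: Q_0 = 18.8421, P_0 = 136.7895; CS_0 = (1/2)(18.8421)(94.2105) = 887.5623, PS_0 = (1/2)(18.8421)(84.7895) = 798.8061.
New equilibrium: 262 - 5Q = 52 + 4.5Q gives Q_1 = 22.1053, P_1 = 151.4737; CS_1 = 1221.6066, PS_1 = 1099.446.
Change in consumer surplus = 1221.6066 - 887.5623 = 334.0443.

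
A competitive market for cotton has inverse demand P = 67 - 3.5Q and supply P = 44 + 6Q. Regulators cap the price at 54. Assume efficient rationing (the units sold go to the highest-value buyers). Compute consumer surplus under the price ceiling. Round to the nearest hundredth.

Without the control, 67 - 3.5Q = 44 + 6Q so Q* = 2.4211 and P* = 58.5263.
At P = 54, sellers supply (54 - 44)/6 = 1.6667 while buyers want more, so the quantity traded is 1.6667 at price 54.
The demand price at Q = 1.6667 is 61.1667. CS is the trapezoid between demand and 54 over [0, 1.6667]: (1/2)[(67 - 54) + (61.1667 - 54)](1.6667) = 16.8056.

16.81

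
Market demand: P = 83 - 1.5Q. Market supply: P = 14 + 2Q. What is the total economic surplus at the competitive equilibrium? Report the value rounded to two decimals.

Set 83 - 1.5Q = 14 + 2Q, which gives 69 = 3.5Q, so Q* = 19.7143 and P* = 83 - 1.5(19.7143) = 53.4286.
CS = (1/2)(19.7143)(29.5714) = 291.4898 and PS = (1/2)(19.7143)(39.4286) = 388.6531, so total surplus = 680.1429.

680.14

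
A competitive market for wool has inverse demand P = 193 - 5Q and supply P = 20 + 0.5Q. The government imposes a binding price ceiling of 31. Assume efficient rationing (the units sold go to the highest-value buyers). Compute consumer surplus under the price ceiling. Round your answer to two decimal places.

Free-market equilibrium: 193 - 5Q = 20 + 0.5Q gives Q* = 31.4545, P* = 35.7273.
At the ceiling price 31, quantity supplied is (31 - 20)/0.5 = 22; supply is the short side, so Q = 22 trades at P = 31.
The demand price at Q = 22 is 83. CS is the trapezoid between demand and 31 over [0, 22]: (1/2)[(193 - 31) + (83 - 31)](22) = 2354.

2354.00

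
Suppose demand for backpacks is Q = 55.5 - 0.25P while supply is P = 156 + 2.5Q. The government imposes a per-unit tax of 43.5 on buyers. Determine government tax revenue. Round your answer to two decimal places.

150.58

Rewriting demand in inverse form: P = 222 - 4Q.
Without the tax, 222 - 4Q = 156 + 2.5Q so Q* = 10.1538 and P* = 181.3846.
A tax on buyers shifts demand down by 43.5: (222 - 43.5) - 4Q = 156 + 2.5Q, so Q_t = 3.4615. Buyers pay P_b = 208.1538; sellers receive P_s = P_b - 43.5 = 164.6538.
Revenue is the tax times quantity traded: 43.5 x 3.4615 = 150.5769.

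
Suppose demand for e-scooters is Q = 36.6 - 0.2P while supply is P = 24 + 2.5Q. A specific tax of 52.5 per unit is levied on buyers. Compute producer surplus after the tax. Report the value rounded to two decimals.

252.05

Rewriting demand in inverse form: P = 183 - 5Q.
Pre-tax equilibrium: 183 - 5Q = 24 + 2.5Q gives Q* = 21.2, P* = 77.
A tax on buyers shifts demand down by 52.5: (183 - 52.5) - 5Q = 24 + 2.5Q, so Q_t = 14.2. Buyers pay P_b = 112; sellers receive P_s = P_b - 52.5 = 59.5.
PS = (1/2)(Q_t)(P_s - 24) = (1/2)(14.2)(35.5) = 252.05.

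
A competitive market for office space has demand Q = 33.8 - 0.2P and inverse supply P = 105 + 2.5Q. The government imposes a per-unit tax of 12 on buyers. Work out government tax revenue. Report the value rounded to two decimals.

83.20

Rewriting demand in inverse form: P = 169 - 5Q.
Without the tax, 169 - 5Q = 105 + 2.5Q so Q* = 8.5333 and P* = 126.3333.
A tax on buyers shifts demand down by 12: (169 - 12) - 5Q = 105 + 2.5Q, so Q_t = 6.9333. Buyers pay P_b = 134.3333; sellers receive P_s = P_b - 12 = 122.3333.
Revenue is the tax times quantity traded: 12 x 6.9333 = 83.2.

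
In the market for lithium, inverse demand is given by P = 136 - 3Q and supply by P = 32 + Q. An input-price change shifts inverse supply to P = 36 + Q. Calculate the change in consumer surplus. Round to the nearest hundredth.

Initial equilibrium: Q_0 = 26, P_0 = 58; CS_0 = (1/2)(26)(78) = 1014, PS_0 = (1/2)(26)(26) = 338.
New equilibrium: 136 - 3Q = 36 + Q gives Q_1 = 25, P_1 = 61; CS_1 = 937.5, PS_1 = 312.5.
Change in consumer surplus = 937.5 - 1014 = -76.5.

-76.50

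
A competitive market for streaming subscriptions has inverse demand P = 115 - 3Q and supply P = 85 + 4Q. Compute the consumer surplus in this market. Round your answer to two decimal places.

27.55

Set 115 - 3Q = 85 + 4Q, which gives 30 = 7Q, so Q* = 4.2857 and P* = 115 - 3(4.2857) = 102.1429.
Consumer surplus is the triangle under demand above P*: (1/2)(4.2857)(115 - 102.1429) = (1/2)(4.2857)(12.8571) = 27.551.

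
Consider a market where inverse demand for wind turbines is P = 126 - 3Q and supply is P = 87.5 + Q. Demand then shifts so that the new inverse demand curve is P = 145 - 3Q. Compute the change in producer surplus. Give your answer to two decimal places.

Initial equilibrium: Q_0 = 9.625, P_0 = 97.125; CS_0 = (1/2)(9.625)(28.875) = 138.9609, PS_0 = (1/2)(9.625)(9.625) = 46.3203.
New equilibrium: 145 - 3Q = 87.5 + Q gives Q_1 = 14.375, P_1 = 101.875; CS_1 = 309.9609, PS_1 = 103.3203.
Change in producer surplus = 103.3203 - 46.3203 = 57.

57.00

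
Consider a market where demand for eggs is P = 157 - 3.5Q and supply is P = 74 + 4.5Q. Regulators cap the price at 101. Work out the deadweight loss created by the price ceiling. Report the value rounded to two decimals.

Without the control, 157 - 3.5Q = 74 + 4.5Q so Q* = 10.375 and P* = 120.6875.
At P = 101, sellers supply (101 - 74)/4.5 = 6 while buyers want more, so the quantity traded is 6 at price 101.
At Q = 6 the demand price is 136 and the supply price is 101. Deadweight loss is the triangle between the curves from 6 to 10.375: (1/2)(136 - 101)(10.375 - 6) = 76.5625.

76.56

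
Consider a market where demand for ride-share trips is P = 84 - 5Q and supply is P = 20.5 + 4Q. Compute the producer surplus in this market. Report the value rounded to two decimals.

99.56

Set 84 - 5Q = 20.5 + 4Q, which gives 63.5 = 9Q, so Q* = 7.0556 and P* = 84 - 5(7.0556) = 48.7222.
The supply curve's price intercept is 20.5, so PS = (1/2)(Q*)(P* - 20.5) = (1/2)(7.0556)(28.2222) = 99.5617.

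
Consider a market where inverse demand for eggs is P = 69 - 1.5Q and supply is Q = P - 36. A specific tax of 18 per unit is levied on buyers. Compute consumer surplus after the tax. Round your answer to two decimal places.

27.00

Rewriting supply in inverse form: P = 36 + Q.
Without the tax, 69 - 1.5Q = 36 + Q so Q* = 13.2 and P* = 49.2.
With the tax, buyers' net willingness to pay falls by 18: (69 - 18) - 1.5Q = 36 + Q, so Q_t = 6. Buyers pay P_b = 60; sellers receive P_s = P_b - 18 = 42.
CS = (1/2)(Q_t)(69 - P_b) = (1/2)(6)(9) = 27.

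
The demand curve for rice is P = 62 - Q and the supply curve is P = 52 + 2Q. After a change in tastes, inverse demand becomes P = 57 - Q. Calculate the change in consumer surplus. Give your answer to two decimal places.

Initial equilibrium: Q_0 = 3.3333, P_0 = 58.6667; CS_0 = (1/2)(3.3333)(3.3333) = 5.5556, PS_0 = (1/2)(3.3333)(6.6667) = 11.1111.
New equilibrium: 57 - Q = 52 + 2Q gives Q_1 = 1.6667, P_1 = 55.3333; CS_1 = 1.3889, PS_1 = 2.7778.
Change in consumer surplus = 1.3889 - 5.5556 = -4.1667.

-4.17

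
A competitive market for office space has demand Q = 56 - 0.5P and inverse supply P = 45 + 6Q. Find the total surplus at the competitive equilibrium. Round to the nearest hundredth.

Rewriting demand in inverse form: P = 112 - 2Q.
Equilibrium: 112 - 2Q = 45 + 6Q, so Q* = 8.375 and P* = 95.25.
CS = (1/2)(8.375)(16.75) = 70.1406 and PS = (1/2)(8.375)(50.25) = 210.4219, so total surplus = 280.5625.

280.56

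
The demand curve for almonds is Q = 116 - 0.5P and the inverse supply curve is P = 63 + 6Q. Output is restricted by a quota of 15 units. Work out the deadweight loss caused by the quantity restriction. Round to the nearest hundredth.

150.06

Rewriting demand in inverse form: P = 232 - 2Q.
Without the quota, 232 - 2Q = 63 + 6Q gives Q* = 21.125.
At Q = 15 the demand price is 232 - 2(15) = 202 and the supply price is 63 + 6(15) = 153.
Deadweight loss is the triangle between the curves from 15 to 21.125: (1/2)(202 - 153)(21.125 - 15) = 150.0625.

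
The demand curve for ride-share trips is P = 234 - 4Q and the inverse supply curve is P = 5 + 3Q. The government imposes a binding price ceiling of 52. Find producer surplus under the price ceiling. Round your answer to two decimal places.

368.17

Free-market equilibrium: 234 - 4Q = 5 + 3Q gives Q* = 32.7143, P* = 103.1429.
At the ceiling price 52, quantity supplied is (52 - 5)/3 = 15.6667; supply is the short side, so Q = 15.6667 trades at P = 52.
PS is the triangle above supply below 52: (1/2)(15.6667)(52 - 5) = 368.1667.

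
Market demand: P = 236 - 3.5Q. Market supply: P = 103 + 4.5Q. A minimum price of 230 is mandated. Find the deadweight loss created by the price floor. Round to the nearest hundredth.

889.32

Without the control, 236 - 3.5Q = 103 + 4.5Q so Q* = 16.625 and P* = 177.8125.
At the floor price 230, quantity demanded is (236 - 230)/3.5 = 1.7143; demand is the short side, so Q = 1.7143 trades at P = 230.
The lost-trades triangle has base Q* - 1.7143 = 14.9107 and height equal to the gap between the curves at Q = 1.7143, which is 230 - 110.7143 = 119.2857. DWL = (1/2)(14.9107)(119.2857) = 889.3176.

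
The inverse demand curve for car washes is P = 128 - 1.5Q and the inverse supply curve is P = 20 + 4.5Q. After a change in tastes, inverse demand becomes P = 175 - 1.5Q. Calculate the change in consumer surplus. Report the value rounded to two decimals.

257.52

Initial equilibrium: Q_0 = 18, P_0 = 101; CS_0 = (1/2)(18)(27) = 243, PS_0 = (1/2)(18)(81) = 729.
New equilibrium: 175 - 1.5Q = 20 + 4.5Q gives Q_1 = 25.8333, P_1 = 136.25; CS_1 = 500.5208, PS_1 = 1501.5625.
Change in consumer surplus = 500.5208 - 243 = 257.5208.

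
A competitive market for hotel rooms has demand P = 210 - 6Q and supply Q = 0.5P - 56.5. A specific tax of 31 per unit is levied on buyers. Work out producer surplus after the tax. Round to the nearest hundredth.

68.06

Rewriting supply in inverse form: P = 113 + 2Q.
Without the tax, 210 - 6Q = 113 + 2Q so Q* = 12.125 and P* = 137.25.
A tax on buyers shifts demand down by 31: (210 - 31) - 6Q = 113 + 2Q, so Q_t = 8.25. Buyers pay P_b = 160.5; sellers receive P_s = P_b - 31 = 129.5.
Producer surplus is the triangle above supply below P_s: (1/2)(8.25)(129.5 - 113) = 68.0625.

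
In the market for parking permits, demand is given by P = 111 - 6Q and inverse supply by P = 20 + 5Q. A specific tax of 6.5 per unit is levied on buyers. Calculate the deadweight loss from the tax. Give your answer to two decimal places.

Pre-tax equilibrium: 111 - 6Q = 20 + 5Q gives Q* = 8.2727, P* = 61.3636.
A tax on buyers shifts demand down by 6.5: (111 - 6.5) - 6Q = 20 + 5Q, so Q_t = 7.6818. Buyers pay P_b = 64.9091; sellers receive P_s = P_b - 6.5 = 58.4091.
Deadweight loss is the triangle between the curves from Q_t to Q*: (1/2)(8.2727 - 7.6818)(6.5) = 1.9205.

1.92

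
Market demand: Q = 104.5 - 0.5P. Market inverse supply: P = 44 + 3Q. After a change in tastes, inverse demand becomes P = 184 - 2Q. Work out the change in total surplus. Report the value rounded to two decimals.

Rewriting demand in inverse form: P = 209 - 2Q.
Initial equilibrium: Q_0 = 33, P_0 = 143; CS_0 = (1/2)(33)(66) = 1089, PS_0 = (1/2)(33)(99) = 1633.5.
New equilibrium: 184 - 2Q = 44 + 3Q gives Q_1 = 28, P_1 = 128; CS_1 = 784, PS_1 = 1176.
Change in total surplus = (784 + 1176) - (1089 + 1633.5) = -762.5.

-762.50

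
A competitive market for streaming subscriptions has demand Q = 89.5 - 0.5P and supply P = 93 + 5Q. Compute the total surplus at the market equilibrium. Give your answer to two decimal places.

Rewriting demand in inverse form: P = 179 - 2Q.
Set 179 - 2Q = 93 + 5Q, which gives 86 = 7Q, so Q* = 12.2857 and P* = 179 - 2(12.2857) = 154.4286.
Total surplus is the full triangle between the curves from 0 to Q*: (1/2)(12.2857)(179 - 93) = 528.2857.

528.29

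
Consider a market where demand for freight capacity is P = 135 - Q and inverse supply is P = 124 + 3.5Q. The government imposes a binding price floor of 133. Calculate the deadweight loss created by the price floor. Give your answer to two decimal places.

0.44

Without the control, 135 - Q = 124 + 3.5Q so Q* = 2.4444 and P* = 132.5556.
At the floor price 133, quantity demanded is (135 - 133)/1 = 2; demand is the short side, so Q = 2 trades at P = 133.
The lost-trades triangle has base Q* - 2 = 0.4444 and height equal to the gap between the curves at Q = 2, which is 133 - 131 = 2. DWL = (1/2)(0.4444)(2) = 0.4444.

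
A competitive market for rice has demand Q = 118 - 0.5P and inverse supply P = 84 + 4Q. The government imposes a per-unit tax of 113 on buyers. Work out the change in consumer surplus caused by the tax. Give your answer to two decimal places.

Rewriting demand in inverse form: P = 236 - 2Q.
Without the tax, 236 - 2Q = 84 + 4Q so Q* = 25.3333 and P* = 185.3333.
A tax on buyers shifts demand down by 113: (236 - 113) - 2Q = 84 + 4Q, so Q_t = 6.5. Buyers pay P_b = 223; sellers receive P_s = P_b - 113 = 110.
Consumers lose the trapezoid between P* and P_b out to Q_t plus the triangle from Q_t to Q*: change in CS = 42.25 - 641.7778 = -599.5278.

-599.53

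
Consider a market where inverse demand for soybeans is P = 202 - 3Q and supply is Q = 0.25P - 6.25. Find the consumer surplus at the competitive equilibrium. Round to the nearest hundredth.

Rewriting supply in inverse form: P = 25 + 4Q.
Set 202 - 3Q = 25 + 4Q, which gives 177 = 7Q, so Q* = 25.2857 and P* = 202 - 3(25.2857) = 126.1429.
The demand choke price is 202, so CS = (1/2)(Q*)(202 - P*) = (1/2)(25.2857)(75.8571) = 959.051.

959.05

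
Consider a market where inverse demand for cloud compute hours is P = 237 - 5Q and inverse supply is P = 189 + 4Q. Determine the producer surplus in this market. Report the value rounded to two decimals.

56.89

Setting demand equal to supply, 48 = 9Q, so Q* = 5.3333 and P* = 210.3333.
PS is the area between P* and the supply curve from 0 to Q*: (1/2)(5.3333)(21.3333) = 56.8889.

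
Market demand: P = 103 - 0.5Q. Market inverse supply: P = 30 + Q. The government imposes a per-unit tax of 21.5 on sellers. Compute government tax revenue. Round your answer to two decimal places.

Without the tax, 103 - 0.5Q = 30 + Q so Q* = 48.6667 and P* = 78.6667.
A tax on sellers shifts supply up by 21.5: 103 - 0.5Q = 30 + Q + 21.5, so Q_t = 34.3333. Buyers pay P_b = 85.8333; sellers receive P_s = P_b - 21.5 = 64.3333.
Revenue is the tax times quantity traded: 21.5 x 34.3333 = 738.1667.

738.17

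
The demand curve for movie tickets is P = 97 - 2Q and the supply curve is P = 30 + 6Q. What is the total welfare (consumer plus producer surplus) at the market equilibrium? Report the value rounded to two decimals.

Set 97 - 2Q = 30 + 6Q, which gives 67 = 8Q, so Q* = 8.375 and P* = 97 - 2(8.375) = 80.25.
CS = (1/2)(8.375)(16.75) = 70.1406 and PS = (1/2)(8.375)(50.25) = 210.4219, so total surplus = 280.5625.

280.56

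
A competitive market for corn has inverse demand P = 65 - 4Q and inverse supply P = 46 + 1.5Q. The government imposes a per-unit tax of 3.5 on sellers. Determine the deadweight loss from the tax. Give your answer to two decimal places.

Without the tax, 65 - 4Q = 46 + 1.5Q so Q* = 3.4545 and P* = 51.1818.
A tax on sellers shifts supply up by 3.5: 65 - 4Q = 46 + 1.5Q + 3.5, so Q_t = 2.8182. Buyers pay P_b = 53.7273; sellers receive P_s = P_b - 3.5 = 50.2273.
Deadweight loss is the triangle between the curves from Q_t to Q*: (1/2)(3.4545 - 2.8182)(3.5) = 1.1136.

1.11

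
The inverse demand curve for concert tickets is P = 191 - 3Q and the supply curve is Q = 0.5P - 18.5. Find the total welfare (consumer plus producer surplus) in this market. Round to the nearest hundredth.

2371.60

Rewriting supply in inverse form: P = 37 + 2Q.
Set 191 - 3Q = 37 + 2Q, which gives 154 = 5Q, so Q* = 30.8 and P* = 191 - 3(30.8) = 98.6.
CS = (1/2)(30.8)(92.4) = 1422.96 and PS = (1/2)(30.8)(61.6) = 948.64, so total surplus = 2371.6.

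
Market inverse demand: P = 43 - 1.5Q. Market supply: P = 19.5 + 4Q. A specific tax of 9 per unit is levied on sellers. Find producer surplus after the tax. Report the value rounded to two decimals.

13.90

Pre-tax equilibrium: 43 - 1.5Q = 19.5 + 4Q gives Q* = 4.2727, P* = 36.5909.
With the tax, sellers need 9 more per unit: 43 - 1.5Q = 19.5 + 4Q + 9, so Q_t = 2.6364. Buyers pay P_b = 39.0455; sellers receive P_s = P_b - 9 = 30.0455.
Producer surplus is the triangle above supply below P_s: (1/2)(2.6364)(30.0455 - 19.5) = 13.9008.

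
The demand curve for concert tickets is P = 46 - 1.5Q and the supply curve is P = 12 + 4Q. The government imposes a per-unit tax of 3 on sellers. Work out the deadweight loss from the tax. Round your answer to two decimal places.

Without the tax, 46 - 1.5Q = 12 + 4Q so Q* = 6.1818 and P* = 36.7273.
A tax on sellers shifts supply up by 3: 46 - 1.5Q = 12 + 4Q + 3, so Q_t = 5.6364. Buyers pay P_b = 37.5455; sellers receive P_s = P_b - 3 = 34.5455.
Deadweight loss is the triangle between the curves from Q_t to Q*: (1/2)(6.1818 - 5.6364)(3) = 0.8182.

0.82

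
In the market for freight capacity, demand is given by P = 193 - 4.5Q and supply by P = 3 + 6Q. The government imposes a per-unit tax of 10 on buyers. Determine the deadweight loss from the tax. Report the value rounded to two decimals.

Without the tax, 193 - 4.5Q = 3 + 6Q so Q* = 18.0952 and P* = 111.5714.
With the tax, buyers' net willingness to pay falls by 10: (193 - 10) - 4.5Q = 3 + 6Q, so Q_t = 17.1429. Buyers pay P_b = 115.8571; sellers receive P_s = P_b - 10 = 105.8571.
Deadweight loss is the triangle between the curves from Q_t to Q*: (1/2)(18.0952 - 17.1429)(10) = 4.7619.

4.76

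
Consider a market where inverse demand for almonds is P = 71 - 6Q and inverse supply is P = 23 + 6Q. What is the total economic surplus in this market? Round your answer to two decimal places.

Equilibrium: 71 - 6Q = 23 + 6Q, so Q* = 4 and P* = 47.
Total surplus is the full triangle between the curves from 0 to Q*: (1/2)(4)(71 - 23) = 96.

96.00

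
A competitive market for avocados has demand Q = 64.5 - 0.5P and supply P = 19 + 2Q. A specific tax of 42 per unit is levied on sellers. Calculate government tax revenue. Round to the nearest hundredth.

Rewriting demand in inverse form: P = 129 - 2Q.
Without the tax, 129 - 2Q = 19 + 2Q so Q* = 27.5 and P* = 74.
With the tax, sellers need 42 more per unit: 129 - 2Q = 19 + 2Q + 42, so Q_t = 17. Buyers pay P_b = 95; sellers receive P_s = P_b - 42 = 53.
Tax revenue = t x Q_t = 42 x 17 = 714.

714.00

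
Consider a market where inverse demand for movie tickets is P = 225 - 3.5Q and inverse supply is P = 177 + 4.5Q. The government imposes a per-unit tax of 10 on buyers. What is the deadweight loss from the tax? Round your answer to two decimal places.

Pre-tax equilibrium: 225 - 3.5Q = 177 + 4.5Q gives Q* = 6, P* = 204.
A tax on buyers shifts demand down by 10: (225 - 10) - 3.5Q = 177 + 4.5Q, so Q_t = 4.75. Buyers pay P_b = 208.375; sellers receive P_s = P_b - 10 = 198.375.
The welfare triangle lost has base Q* - Q_t = 1.25 and height t = 10, so DWL = (1/2)(1.25)(10) = 6.25.

6.25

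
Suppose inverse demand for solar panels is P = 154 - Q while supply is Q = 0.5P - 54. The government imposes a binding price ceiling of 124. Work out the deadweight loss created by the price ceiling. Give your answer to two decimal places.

80.67

Rewriting supply in inverse form: P = 108 + 2Q.
Free-market equilibrium: 154 - Q = 108 + 2Q gives Q* = 15.3333, P* = 138.6667.
At P = 124, sellers supply (124 - 108)/2 = 8 while buyers want more, so the quantity traded is 8 at price 124.
The lost-trades triangle has base Q* - 8 = 7.3333 and height equal to the gap between the curves at Q = 8, which is 146 - 124 = 22. DWL = (1/2)(7.3333)(22) = 80.6667.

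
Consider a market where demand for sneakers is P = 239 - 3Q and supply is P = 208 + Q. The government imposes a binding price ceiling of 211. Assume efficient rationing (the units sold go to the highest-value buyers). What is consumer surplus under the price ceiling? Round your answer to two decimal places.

70.50

Free-market equilibrium: 239 - 3Q = 208 + Q gives Q* = 7.75, P* = 215.75.
At P = 211, sellers supply (211 - 208)/1 = 3 while buyers want more, so the quantity traded is 3 at price 211.
The demand price at Q = 3 is 230. CS is the trapezoid between demand and 211 over [0, 3]: (1/2)[(239 - 211) + (230 - 211)](3) = 70.5.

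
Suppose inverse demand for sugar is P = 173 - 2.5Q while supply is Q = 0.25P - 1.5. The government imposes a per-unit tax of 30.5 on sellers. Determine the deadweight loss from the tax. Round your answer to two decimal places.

71.56

Rewriting supply in inverse form: P = 6 + 4Q.
Without the tax, 173 - 2.5Q = 6 + 4Q so Q* = 25.6923 and P* = 108.7692.
With the tax, sellers need 30.5 more per unit: 173 - 2.5Q = 6 + 4Q + 30.5, so Q_t = 21. Buyers pay P_b = 120.5; sellers receive P_s = P_b - 30.5 = 90.
The welfare triangle lost has base Q* - Q_t = 4.6923 and height t = 30.5, so DWL = (1/2)(4.6923)(30.5) = 71.5577.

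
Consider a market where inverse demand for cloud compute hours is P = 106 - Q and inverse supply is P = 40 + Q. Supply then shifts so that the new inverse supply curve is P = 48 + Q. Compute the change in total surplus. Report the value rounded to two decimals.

-248.00

Initial equilibrium: Q_0 = 33, P_0 = 73; CS_0 = (1/2)(33)(33) = 544.5, PS_0 = (1/2)(33)(33) = 544.5.
New equilibrium: 106 - Q = 48 + Q gives Q_1 = 29, P_1 = 77; CS_1 = 420.5, PS_1 = 420.5.
Change in total surplus = (420.5 + 420.5) - (544.5 + 544.5) = -248.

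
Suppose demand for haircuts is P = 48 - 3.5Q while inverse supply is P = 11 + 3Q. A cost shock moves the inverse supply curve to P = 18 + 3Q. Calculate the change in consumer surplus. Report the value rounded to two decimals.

-19.43

Initial equilibrium: Q_0 = 5.6923, P_0 = 28.0769; CS_0 = (1/2)(5.6923)(19.9231) = 56.7041, PS_0 = (1/2)(5.6923)(17.0769) = 48.6036.
New equilibrium: 48 - 3.5Q = 18 + 3Q gives Q_1 = 4.6154, P_1 = 31.8462; CS_1 = 37.2781, PS_1 = 31.9527.
Change in consumer surplus = 37.2781 - 56.7041 = -19.426.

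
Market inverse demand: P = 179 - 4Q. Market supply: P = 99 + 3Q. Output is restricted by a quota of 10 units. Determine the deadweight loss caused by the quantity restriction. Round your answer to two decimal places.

Without the quota, 179 - 4Q = 99 + 3Q gives Q* = 11.4286.
At Q = 10 the demand price is 179 - 4(10) = 139 and the supply price is 99 + 3(10) = 129.
Deadweight loss is the triangle between the curves from 10 to 11.4286: (1/2)(139 - 129)(11.4286 - 10) = 7.1429.

7.14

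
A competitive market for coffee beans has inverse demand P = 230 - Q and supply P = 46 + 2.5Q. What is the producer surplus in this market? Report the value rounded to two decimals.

3454.69

Set 230 - Q = 46 + 2.5Q, which gives 184 = 3.5Q, so Q* = 52.5714 and P* = 230 - (52.5714) = 177.4286.
The supply curve's price intercept is 46, so PS = (1/2)(Q*)(P* - 46) = (1/2)(52.5714)(131.4286) = 3454.6939.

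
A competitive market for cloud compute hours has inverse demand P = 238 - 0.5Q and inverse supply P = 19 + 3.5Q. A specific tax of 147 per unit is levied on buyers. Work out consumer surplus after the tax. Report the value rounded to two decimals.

Without the tax, 238 - 0.5Q = 19 + 3.5Q so Q* = 54.75 and P* = 210.625.
With the tax, buyers' net willingness to pay falls by 147: (238 - 147) - 0.5Q = 19 + 3.5Q, so Q_t = 18. Buyers pay P_b = 229; sellers receive P_s = P_b - 147 = 82.
CS = (1/2)(Q_t)(238 - P_b) = (1/2)(18)(9) = 81.

81.00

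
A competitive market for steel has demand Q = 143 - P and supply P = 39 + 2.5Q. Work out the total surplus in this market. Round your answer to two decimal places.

Rewriting demand in inverse form: P = 143 - Q.
Set 143 - Q = 39 + 2.5Q, which gives 104 = 3.5Q, so Q* = 29.7143 and P* = 143 - (29.7143) = 113.2857.
CS = (1/2)(29.7143)(29.7143) = 441.4694 and PS = (1/2)(29.7143)(74.2857) = 1103.6735, so total surplus = 1545.1429.

1545.14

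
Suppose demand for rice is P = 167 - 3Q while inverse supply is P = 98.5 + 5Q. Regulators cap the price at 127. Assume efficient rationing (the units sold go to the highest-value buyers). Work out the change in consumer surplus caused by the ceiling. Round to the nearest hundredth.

Without the control, 167 - 3Q = 98.5 + 5Q so Q* = 8.5625 and P* = 141.3125.
At the ceiling price 127, quantity supplied is (127 - 98.5)/5 = 5.7; supply is the short side, so Q = 5.7 trades at P = 127.
CS goes from (1/2)(8.5625)(25.6875) = 109.9746 to 179.265 (computed as (167 - 127)(5.7) - (1/2)(3)(5.7)^2), a change of 69.2904.

69.29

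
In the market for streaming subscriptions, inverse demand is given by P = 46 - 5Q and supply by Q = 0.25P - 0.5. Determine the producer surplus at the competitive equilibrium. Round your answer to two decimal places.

47.80

Rewriting supply in inverse form: P = 2 + 4Q.
Set 46 - 5Q = 2 + 4Q, which gives 44 = 9Q, so Q* = 4.8889 and P* = 46 - 5(4.8889) = 21.5556.
PS is the area between P* and the supply curve from 0 to Q*: (1/2)(4.8889)(19.5556) = 47.8025.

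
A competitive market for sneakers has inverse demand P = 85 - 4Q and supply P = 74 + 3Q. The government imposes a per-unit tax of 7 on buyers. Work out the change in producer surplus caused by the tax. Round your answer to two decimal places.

Without the tax, 85 - 4Q = 74 + 3Q so Q* = 1.5714 and P* = 78.7143.
A tax on buyers shifts demand down by 7: (85 - 7) - 4Q = 74 + 3Q, so Q_t = 0.5714. Buyers pay P_b = 82.7143; sellers receive P_s = P_b - 7 = 75.7143.
Producers lose the trapezoid between P_s and P* out to Q_t plus the triangle from Q_t to Q*: change in PS = 0.4898 - 3.7041 = -3.2143.

-3.21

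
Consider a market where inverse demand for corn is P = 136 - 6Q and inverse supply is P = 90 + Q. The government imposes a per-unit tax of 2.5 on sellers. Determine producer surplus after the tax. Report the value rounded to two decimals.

Without the tax, 136 - 6Q = 90 + Q so Q* = 6.5714 and P* = 96.5714.
With the tax, sellers need 2.5 more per unit: 136 - 6Q = 90 + Q + 2.5, so Q_t = 6.2143. Buyers pay P_b = 98.7143; sellers receive P_s = P_b - 2.5 = 96.2143.
Producer surplus is the triangle above supply below P_s: (1/2)(6.2143)(96.2143 - 90) = 19.3087.

19.31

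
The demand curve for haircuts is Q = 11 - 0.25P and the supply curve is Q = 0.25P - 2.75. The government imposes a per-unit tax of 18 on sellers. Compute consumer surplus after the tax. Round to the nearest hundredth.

7.03

Rewriting demand in inverse form: P = 44 - 4Q.
Rewriting supply in inverse form: P = 11 + 4Q.
Without the tax, 44 - 4Q = 11 + 4Q so Q* = 4.125 and P* = 27.5.
With the tax, sellers need 18 more per unit: 44 - 4Q = 11 + 4Q + 18, so Q_t = 1.875. Buyers pay P_b = 36.5; sellers receive P_s = P_b - 18 = 18.5.
Consumer surplus is the triangle under demand above P_b: (1/2)(1.875)(44 - 36.5) = 7.0312.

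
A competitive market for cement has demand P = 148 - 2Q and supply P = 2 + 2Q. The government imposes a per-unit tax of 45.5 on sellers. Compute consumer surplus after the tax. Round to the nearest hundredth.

631.27

Pre-tax equilibrium: 148 - 2Q = 2 + 2Q gives Q* = 36.5, P* = 75.
With the tax, sellers need 45.5 more per unit: 148 - 2Q = 2 + 2Q + 45.5, so Q_t = 25.125. Buyers pay P_b = 97.75; sellers receive P_s = P_b - 45.5 = 52.25.
CS = (1/2)(Q_t)(148 - P_b) = (1/2)(25.125)(50.25) = 631.2656.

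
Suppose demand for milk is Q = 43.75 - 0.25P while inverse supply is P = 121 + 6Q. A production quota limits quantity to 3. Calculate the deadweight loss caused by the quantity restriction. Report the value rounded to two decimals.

28.80

Rewriting demand in inverse form: P = 175 - 4Q.
Without the quota, 175 - 4Q = 121 + 6Q gives Q* = 5.4.
At Q = 3 the demand price is 175 - 4(3) = 163 and the supply price is 121 + 6(3) = 139.
Deadweight loss is the triangle between the curves from 3 to 5.4: (1/2)(163 - 139)(5.4 - 3) = 28.8.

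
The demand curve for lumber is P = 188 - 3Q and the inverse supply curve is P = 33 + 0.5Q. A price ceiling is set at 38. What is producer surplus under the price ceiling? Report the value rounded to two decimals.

25.00

Free-market equilibrium: 188 - 3Q = 33 + 0.5Q gives Q* = 44.2857, P* = 55.1429.
At the ceiling price 38, quantity supplied is (38 - 33)/0.5 = 10; supply is the short side, so Q = 10 trades at P = 38.
PS is the triangle above supply below 38: (1/2)(10)(38 - 33) = 25.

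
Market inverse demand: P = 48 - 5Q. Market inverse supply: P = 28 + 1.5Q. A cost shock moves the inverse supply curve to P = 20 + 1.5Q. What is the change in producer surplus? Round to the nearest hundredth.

6.82

Initial equilibrium: Q_0 = 3.0769, P_0 = 32.6154; CS_0 = (1/2)(3.0769)(15.3846) = 23.6686, PS_0 = (1/2)(3.0769)(4.6154) = 7.1006.
New equilibrium: 48 - 5Q = 20 + 1.5Q gives Q_1 = 4.3077, P_1 = 26.4615; CS_1 = 46.3905, PS_1 = 13.9172.
Change in producer surplus = 13.9172 - 7.1006 = 6.8166.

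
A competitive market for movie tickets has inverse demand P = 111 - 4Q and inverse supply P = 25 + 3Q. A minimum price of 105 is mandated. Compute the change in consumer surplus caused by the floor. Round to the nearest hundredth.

-297.38

Without the control, 111 - 4Q = 25 + 3Q so Q* = 12.2857 and P* = 61.8571.
At the floor price 105, quantity demanded is (111 - 105)/4 = 1.5; demand is the short side, so Q = 1.5 trades at P = 105.
CS goes from (1/2)(12.2857)(49.1429) = 301.8776 to 4.5 (computed as (111 - 105)(1.5) - (1/2)(4)(1.5)^2), a change of -297.3776.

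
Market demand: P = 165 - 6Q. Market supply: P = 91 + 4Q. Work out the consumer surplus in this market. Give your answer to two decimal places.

164.28

Set 165 - 6Q = 91 + 4Q, which gives 74 = 10Q, so Q* = 7.4 and P* = 165 - 6(7.4) = 120.6.
Consumer surplus is the triangle under demand above P*: (1/2)(7.4)(165 - 120.6) = (1/2)(7.4)(44.4) = 164.28.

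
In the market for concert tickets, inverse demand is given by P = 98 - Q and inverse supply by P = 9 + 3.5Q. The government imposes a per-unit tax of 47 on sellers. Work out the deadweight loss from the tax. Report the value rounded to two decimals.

Pre-tax equilibrium: 98 - Q = 9 + 3.5Q gives Q* = 19.7778, P* = 78.2222.
A tax on sellers shifts supply up by 47: 98 - Q = 9 + 3.5Q + 47, so Q_t = 9.3333. Buyers pay P_b = 88.6667; sellers receive P_s = P_b - 47 = 41.6667.
Deadweight loss is the triangle between the curves from Q_t to Q*: (1/2)(19.7778 - 9.3333)(47) = 245.4444.

245.44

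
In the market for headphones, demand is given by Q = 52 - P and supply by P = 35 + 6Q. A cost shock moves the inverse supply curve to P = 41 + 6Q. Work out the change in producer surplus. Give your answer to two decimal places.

-10.29

Rewriting demand in inverse form: P = 52 - Q.
Initial equilibrium: Q_0 = 2.4286, P_0 = 49.5714; CS_0 = (1/2)(2.4286)(2.4286) = 2.949, PS_0 = (1/2)(2.4286)(14.5714) = 17.6939.
New equilibrium: 52 - Q = 41 + 6Q gives Q_1 = 1.5714, P_1 = 50.4286; CS_1 = 1.2347, PS_1 = 7.4082.
Change in producer surplus = 7.4082 - 17.6939 = -10.2857.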